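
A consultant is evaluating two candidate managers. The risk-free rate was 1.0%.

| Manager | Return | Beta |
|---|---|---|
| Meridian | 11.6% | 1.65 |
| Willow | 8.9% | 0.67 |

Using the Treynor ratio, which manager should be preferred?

Meridian: Treynor = (11.6% − 1.0%) / 1.65 = 6.424
Willow: Treynor = (8.9% − 1.0%) / 0.67 = 11.791
Highest: Willow (11.791).

Willow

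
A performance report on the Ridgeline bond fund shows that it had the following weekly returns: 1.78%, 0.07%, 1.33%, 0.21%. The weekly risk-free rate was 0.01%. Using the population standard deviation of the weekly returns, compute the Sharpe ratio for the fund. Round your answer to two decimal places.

Mean return μ = 3.390 / 4 = 0.8475%
Population std dev = √[2.1133 / 4] = 0.7269%
Sharpe = (μ − rf) / σ = (0.8475 − 0.01) / 0.7269 = 0.8375 / 0.7269 = 1.1522

1.15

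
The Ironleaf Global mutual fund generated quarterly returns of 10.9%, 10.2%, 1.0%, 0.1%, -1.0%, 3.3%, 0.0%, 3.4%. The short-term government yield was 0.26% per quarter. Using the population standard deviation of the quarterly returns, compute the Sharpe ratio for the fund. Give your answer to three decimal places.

0.745

r̄ = (10.9 + 10.2 + 1 + 0.1 − 1 + 3.3 + 0 + 3.4) / 8 = 27.90 / 8 = 3.4875%
Population σ = √[Σ(r − r̄)² / 8] = √[150.0088 / 8] = √18.7511 = 4.3303%
Sharpe = (r̄ − rf) / σ = (3.4875 − 0.26) / 4.3303 = 3.2275 / 4.3303 = 0.7453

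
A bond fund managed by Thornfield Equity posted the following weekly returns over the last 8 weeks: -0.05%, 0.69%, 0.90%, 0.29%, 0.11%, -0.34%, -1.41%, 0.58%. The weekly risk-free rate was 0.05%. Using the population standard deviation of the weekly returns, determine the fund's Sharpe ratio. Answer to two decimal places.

0.07

r̄ = (-0.05 + 0.69 + 0.9 + 0.29 + 0.11 − 0.34 − 1.41 + 0.58) / 8 = 0.770 / 8 = 0.0963%
Population σ = √[Σ(r − r̄)² / 8] = √[3.7508 / 8] = √0.4689 = 0.6848%
Sharpe = (r̄ − rf) / σ = (0.0963 − 0.05) / 0.6848 = 0.0463 / 0.6848 = 0.0676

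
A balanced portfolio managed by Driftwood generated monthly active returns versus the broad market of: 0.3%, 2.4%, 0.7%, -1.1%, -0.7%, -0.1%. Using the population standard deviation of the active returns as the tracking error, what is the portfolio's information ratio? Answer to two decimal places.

Mean return μ = 1.50 / 6 = 0.2500%
Population std dev = √[7.6750 / 6] = 1.1310%
IR = μ / tracking error = 0.2500 / 1.1310 = 0.2210

0.22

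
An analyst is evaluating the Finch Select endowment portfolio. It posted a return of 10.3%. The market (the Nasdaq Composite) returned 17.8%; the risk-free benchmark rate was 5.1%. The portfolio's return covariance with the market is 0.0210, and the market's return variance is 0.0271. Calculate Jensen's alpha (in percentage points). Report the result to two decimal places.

β = Cov / Var = 0.0210 / 0.0271 = 0.7749
E[R] = Rf + β(Rm − Rf) = 5.1% + 0.7749 × (17.8% − 5.1%) = 14.9412%
α = Rp − E[R] = 10.3% − 14.9412% = -4.6412

-4.64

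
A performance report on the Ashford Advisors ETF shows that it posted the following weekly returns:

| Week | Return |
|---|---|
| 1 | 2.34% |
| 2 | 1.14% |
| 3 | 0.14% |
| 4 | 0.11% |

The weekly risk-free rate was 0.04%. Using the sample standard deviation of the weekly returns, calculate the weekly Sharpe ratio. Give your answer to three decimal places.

0.847

r̄ = (2.34 + 1.14 + 0.14 + 0.11) / 4 = 3.730 / 4 = 0.9325%
Σ(r − r̄)² = 3.3287; sample σ = √(3.3287/3) = 1.0534%
Sharpe = (r̄ − rf) / σ = (0.9325 − 0.04) / 1.0534 = 0.8925 / 1.0534 = 0.8473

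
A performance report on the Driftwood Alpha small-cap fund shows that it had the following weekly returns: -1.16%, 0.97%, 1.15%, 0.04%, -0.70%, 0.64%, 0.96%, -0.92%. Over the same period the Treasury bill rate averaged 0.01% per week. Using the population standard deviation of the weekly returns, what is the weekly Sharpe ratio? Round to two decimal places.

μ = (-1.16 + 0.97 + 1.15 + 0.04 − 0.7 + 0.64 + 0.96 − 0.92) / 8 = 0.980 / 8 = 0.1225%
Σ(r − μ)² = (-1.16 − 0.1225)² + (0.97 − 0.1225)² + (1.15 − 0.1225)² + … = 6.1582
σ = √[6.1582 / 8] = 0.8774%
Sharpe = (μ − rf) / σ = (0.1225 − 0.01) / 0.8774 = 0.1125 / 0.8774 = 0.1282

0.13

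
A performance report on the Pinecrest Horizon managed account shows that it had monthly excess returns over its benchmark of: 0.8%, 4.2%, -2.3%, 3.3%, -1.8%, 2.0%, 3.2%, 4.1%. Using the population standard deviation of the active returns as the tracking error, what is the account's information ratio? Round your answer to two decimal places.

0.70

μ = (0.8 + 4.2 − 2.3 + 3.3 − 1.8 + 2 + 3.2 + 4.1) / 8 = 1.6875%
Σ(r − μ)² = (0.8 − 1.6875)² + (4.2 − 1.6875)² + (-2.3 − 1.6875)² + … = 45.9688
population σ = √(45.9688 / 8) = √5.7461 = 2.3971%
IR = μ / tracking error = 1.6875 / 2.3971 = 0.7040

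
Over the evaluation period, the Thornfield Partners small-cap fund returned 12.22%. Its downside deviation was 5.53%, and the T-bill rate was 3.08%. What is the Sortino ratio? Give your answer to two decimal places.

Sortino = (Rp − Rf) / σd = (12.22% − 3.08%) / 5.53% = 9.14% / 5.53% = 1.6528

1.65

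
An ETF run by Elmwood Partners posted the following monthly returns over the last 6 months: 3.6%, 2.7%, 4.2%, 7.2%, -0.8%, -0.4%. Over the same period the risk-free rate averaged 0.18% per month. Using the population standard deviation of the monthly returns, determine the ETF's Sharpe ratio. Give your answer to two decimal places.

0.94

μ = (3.6 + 2.7 + 4.2 + 7.2 − 0.8 − 0.4) / 6 = 16.50 / 6 = 2.7500%
Population std dev = √[45.1550 / 6] = 2.7433%
Sharpe = (μ − rf) / σ = (2.7500 − 0.18) / 2.7433 = 2.5700 / 2.7433 = 0.9368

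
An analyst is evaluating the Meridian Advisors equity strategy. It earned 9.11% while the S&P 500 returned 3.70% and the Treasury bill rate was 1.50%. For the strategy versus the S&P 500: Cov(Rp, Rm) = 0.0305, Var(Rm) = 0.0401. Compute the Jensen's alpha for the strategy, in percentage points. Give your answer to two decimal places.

5.94

β = Cov / Var = 0.0305 / 0.0401 = 0.7606
E[R] = Rf + β(Rm − Rf) = 1.50% + 0.7606 × (3.70% − 1.50%) = 3.1733%
α = Rp − E[R] = 9.11% − 3.1733% = 5.9367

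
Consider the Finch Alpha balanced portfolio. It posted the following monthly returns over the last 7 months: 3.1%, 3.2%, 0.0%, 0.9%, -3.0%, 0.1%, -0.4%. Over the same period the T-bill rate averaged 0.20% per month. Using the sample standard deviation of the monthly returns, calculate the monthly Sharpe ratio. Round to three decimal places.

r̄ = (3.1 + 3.2 + 0 + 0.9 − 3 + 0.1 − 0.4) / 7 = 3.90 / 7 = 0.5571%
Σ(r − r̄)² = 27.6571; sample σ = √(27.6571/6) = 2.1470%
Sharpe = (r̄ − rf) / σ = (0.5571 − 0.2) / 2.1470 = 0.3571 / 2.1470 = 0.1663

0.166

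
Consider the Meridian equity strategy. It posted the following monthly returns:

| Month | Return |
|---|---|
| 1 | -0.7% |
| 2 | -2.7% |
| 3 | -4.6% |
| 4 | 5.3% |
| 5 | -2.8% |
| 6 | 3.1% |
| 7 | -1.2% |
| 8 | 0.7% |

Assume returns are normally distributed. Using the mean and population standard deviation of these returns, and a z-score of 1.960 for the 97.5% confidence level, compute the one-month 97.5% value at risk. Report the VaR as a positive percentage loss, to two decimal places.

μ = (-0.7 − 2.7 − 4.6 + 5.3 − 2.8 + 3.1 − 1.2 + 0.7) / 8 = -2.90 / 8 = -0.3625%
Population std dev = √[75.3588 / 8] = 3.0692%
VaR = −(μ − z·σ) = −(-0.3625 − 1.960 × 3.0692) = −(-6.3781) = 6.3781%

6.38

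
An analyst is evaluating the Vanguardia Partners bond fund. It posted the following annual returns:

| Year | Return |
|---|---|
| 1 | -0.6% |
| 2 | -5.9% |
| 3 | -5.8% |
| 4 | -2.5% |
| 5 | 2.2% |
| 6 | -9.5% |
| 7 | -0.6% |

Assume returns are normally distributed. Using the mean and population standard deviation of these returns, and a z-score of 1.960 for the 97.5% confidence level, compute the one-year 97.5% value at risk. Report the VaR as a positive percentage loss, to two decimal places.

μ = (-0.6 − 5.9 − 5.8 − 2.5 + 2.2 − 9.5 − 0.6) / 7 = -22.70 / 7 = -3.2429%
Σ(r − μ)² = (-0.6 − (-3.2429))² + (-5.9 − (-3.2429))² + (-5.8 − (-3.2429))² + … = 96.8971
population σ = √(96.8971 / 7) = √13.8424 = 3.7205%
VaR = −(μ − z·σ) = −(-3.2429 − 1.960 × 3.7205) = −(-10.5351) = 10.5351%

10.54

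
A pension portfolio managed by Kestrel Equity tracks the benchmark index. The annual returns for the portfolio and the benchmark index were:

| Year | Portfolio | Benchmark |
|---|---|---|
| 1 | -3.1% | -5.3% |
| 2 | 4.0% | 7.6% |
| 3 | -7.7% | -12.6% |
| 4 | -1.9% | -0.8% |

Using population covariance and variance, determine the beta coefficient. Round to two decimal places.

0.57

r̄p = -2.1750%,  r̄m = -2.7750%
Cov = Σ(rp − r̄p)(rm − r̄m) / 4 = 30.3069
Var(rm) = Σ(rm − r̄m)² / 4 = 53.6119
β = Cov / Var = 30.3069 / 53.6119 = 0.5653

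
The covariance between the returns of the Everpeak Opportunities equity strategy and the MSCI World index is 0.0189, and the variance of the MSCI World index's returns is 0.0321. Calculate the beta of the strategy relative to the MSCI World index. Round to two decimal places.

β = Cov(Rp, Rm) / Var(Rm) = 0.0189 / 0.0321 = 0.5888

0.59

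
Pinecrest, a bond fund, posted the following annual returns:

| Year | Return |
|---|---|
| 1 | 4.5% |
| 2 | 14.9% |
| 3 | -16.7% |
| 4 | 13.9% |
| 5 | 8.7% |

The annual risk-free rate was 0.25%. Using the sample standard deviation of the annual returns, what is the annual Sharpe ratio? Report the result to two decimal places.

0.37

r̄ = (4.5 + 14.9 − 16.7 + 13.9 + 8.7) / 5 = 5.0600%
Sample σ = √[Σ(r − r̄)² / 4] = √[662.0320 / 4] = √165.5080 = 12.8650%
Sharpe = (r̄ − rf) / σ = (5.0600 − 0.25) / 12.8650 = 4.8100 / 12.8650 = 0.3739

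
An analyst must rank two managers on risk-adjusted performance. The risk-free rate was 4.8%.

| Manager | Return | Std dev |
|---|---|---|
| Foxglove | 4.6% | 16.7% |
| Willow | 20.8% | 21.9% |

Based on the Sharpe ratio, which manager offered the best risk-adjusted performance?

Foxglove: Sharpe ratio = (4.6% − 4.8%) / 16.7% = -0.012
Willow: Sharpe ratio = (20.8% − 4.8%) / 21.9% = 0.731
Highest: Willow (0.731).

Willow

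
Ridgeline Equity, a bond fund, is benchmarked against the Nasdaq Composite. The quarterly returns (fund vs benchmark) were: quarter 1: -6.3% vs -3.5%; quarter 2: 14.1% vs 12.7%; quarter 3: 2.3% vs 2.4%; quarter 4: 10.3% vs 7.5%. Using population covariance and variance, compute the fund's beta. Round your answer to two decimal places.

r̄p = 5.1000%,  r̄m = 4.7750%
Cov = Σ(rp − r̄p)(rm − r̄m) / 4 = 46.6200
Var(rm) = Σ(rm − r̄m)² / 4 = 36.0869
β = Cov / Var = 46.6200 / 36.0869 = 1.2919

1.29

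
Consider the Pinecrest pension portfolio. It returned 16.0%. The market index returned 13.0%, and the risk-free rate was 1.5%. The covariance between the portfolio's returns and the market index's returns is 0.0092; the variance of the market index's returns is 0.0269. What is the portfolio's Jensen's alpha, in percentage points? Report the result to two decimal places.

10.57

β = Cov / Var = 0.0092 / 0.0269 = 0.3420
E[R] = Rf + β(Rm − Rf) = 1.5% + 0.3420 × (13.0% − 1.5%) = 5.4330%
α = Rp − E[R] = 16.0% − 5.4330% = 10.5670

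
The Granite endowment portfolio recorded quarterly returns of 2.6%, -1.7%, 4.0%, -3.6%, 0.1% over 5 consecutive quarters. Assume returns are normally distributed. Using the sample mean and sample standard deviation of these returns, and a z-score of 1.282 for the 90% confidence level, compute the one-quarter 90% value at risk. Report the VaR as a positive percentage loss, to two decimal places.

3.68

μ = (2.6 − 1.7 + 4 − 3.6 + 0.1) / 5 = 1.40 / 5 = 0.2800%
Σ(r − μ)² = (2.6 − 0.2800)² + (-1.7 − 0.2800)² + … = 38.2280
σ = √[38.2280 / 4] = 3.0914%
VaR = −(μ − z·σ) = −(0.2800 − 1.282 × 3.0914) = −(-3.6832) = 3.6832%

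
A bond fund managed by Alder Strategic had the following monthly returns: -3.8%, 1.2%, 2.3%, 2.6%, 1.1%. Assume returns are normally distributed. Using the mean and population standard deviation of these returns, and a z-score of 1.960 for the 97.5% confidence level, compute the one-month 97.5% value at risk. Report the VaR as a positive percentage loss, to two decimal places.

Mean return μ = 3.40 / 5 = 0.6800%
Population σ = √[Σ(r − μ)² / 5] = √[26.8280 / 5] = √5.3656 = 2.3164%
VaR = −(μ − z·σ) = −(0.6800 − 1.960 × 2.3164) = −(-3.8601) = 3.8601%

3.86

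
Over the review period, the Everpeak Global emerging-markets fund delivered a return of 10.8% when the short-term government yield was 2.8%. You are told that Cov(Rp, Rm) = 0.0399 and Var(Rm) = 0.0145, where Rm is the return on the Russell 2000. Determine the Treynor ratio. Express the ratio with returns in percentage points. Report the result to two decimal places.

2.91

β = Cov / Var = 0.0399 / 0.0145 = 2.7517
Treynor = (Rp − Rf) / β = (10.8% − 2.8%) / 2.7517 = 8.00 / 2.7517 = 2.9073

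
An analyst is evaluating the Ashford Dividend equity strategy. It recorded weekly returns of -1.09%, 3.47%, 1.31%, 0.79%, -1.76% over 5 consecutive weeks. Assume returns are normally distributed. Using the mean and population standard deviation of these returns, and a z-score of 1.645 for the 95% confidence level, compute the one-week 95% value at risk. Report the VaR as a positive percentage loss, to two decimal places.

Mean return r̄ = 2.720 / 5 = 0.5440%
Σ(r − r̄)² = (-1.09 − 0.5440)² + (3.47 − 0.5440)² + … = 17.1871
σ = √[17.1871 / 5] = 1.8540%
VaR = −(r̄ − z·σ) = −(0.5440 − 1.645 × 1.8540) = −(-2.5058) = 2.5058%

2.51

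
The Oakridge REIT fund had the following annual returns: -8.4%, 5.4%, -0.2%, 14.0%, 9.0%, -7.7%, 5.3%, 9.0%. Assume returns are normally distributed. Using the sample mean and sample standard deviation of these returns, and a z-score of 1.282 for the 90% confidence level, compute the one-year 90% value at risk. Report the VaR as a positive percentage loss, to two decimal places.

7.07

Mean return μ = 26.40 / 8 = 3.3000%
Σ(r − μ)² = 458.0200; sample σ = √(458.0200/7) = 8.0890%
VaR = −(μ − z·σ) = −(3.3000 − 1.282 × 8.0890) = −(-7.0701) = 7.0701%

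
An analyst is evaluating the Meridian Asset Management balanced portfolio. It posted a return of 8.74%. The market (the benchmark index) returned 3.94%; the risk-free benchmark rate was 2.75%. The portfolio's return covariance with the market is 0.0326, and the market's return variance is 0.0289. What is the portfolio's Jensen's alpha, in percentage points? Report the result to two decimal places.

β = Cov / Var = 0.0326 / 0.0289 = 1.1280
E[R] = Rf + β(Rm − Rf) = 2.75% + 1.1280 × (3.94% − 2.75%) = 4.0923%
α = Rp − E[R] = 8.74% − 4.0923% = 4.6477

4.65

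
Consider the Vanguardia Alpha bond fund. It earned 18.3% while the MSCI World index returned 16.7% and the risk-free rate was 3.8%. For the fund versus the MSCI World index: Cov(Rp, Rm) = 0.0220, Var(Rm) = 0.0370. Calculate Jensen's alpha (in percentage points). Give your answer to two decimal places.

β = Cov / Var = 0.0220 / 0.0370 = 0.5946
E[R] = Rf + β(Rm − Rf) = 3.8% + 0.5946 × (16.7% − 3.8%) = 11.4703%
α = Rp − E[R] = 18.3% − 11.4703% = 6.8297

6.83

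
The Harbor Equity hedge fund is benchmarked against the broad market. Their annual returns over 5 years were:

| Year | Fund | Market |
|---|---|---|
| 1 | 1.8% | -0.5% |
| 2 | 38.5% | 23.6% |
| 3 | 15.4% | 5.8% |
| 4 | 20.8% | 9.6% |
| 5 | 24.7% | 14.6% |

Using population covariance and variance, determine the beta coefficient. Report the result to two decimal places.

r̄p = 20.2400%,  r̄m = 10.6200%
Cov = Σ(rp − r̄p)(rm − r̄m) / 5 = 96.5152
Var(rm) = Σ(rm − r̄m)² / 5 = 66.4496
β = Cov / Var = 96.5152 / 66.4496 = 1.4525

1.45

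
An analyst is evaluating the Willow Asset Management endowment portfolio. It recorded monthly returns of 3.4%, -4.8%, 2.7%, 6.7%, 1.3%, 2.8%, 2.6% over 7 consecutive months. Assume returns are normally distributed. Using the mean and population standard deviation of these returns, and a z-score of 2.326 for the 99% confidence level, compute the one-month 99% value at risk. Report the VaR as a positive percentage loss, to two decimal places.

5.37

r̄ = (3.4 − 4.8 + 2.7 + 6.7 + 1.3 + 2.8 + 2.6) / 7 = 14.70 / 7 = 2.1000%
Σ(r − r̄)² = (3.4 − 2.1000)² + (-4.8 − 2.1000)² + … = 72.2000
population σ = √(72.2000 / 7) = √10.3143 = 3.2116%
VaR = −(r̄ − z·σ) = −(2.1000 − 2.326 × 3.2116) = −(-5.3702) = 5.3702%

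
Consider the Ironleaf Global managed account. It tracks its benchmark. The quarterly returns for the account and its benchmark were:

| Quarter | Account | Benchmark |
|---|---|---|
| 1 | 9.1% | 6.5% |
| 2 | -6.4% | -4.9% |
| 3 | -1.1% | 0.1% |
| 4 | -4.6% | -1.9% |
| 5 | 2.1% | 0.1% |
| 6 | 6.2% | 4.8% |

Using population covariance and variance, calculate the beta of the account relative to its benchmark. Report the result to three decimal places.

r̄p = 0.8833%,  r̄m = 0.7833%
Cov = Σ(rp − r̄p)(rm − r̄m) / 6 = 20.8264
Var(rm) = Σ(rm − r̄m)² / 6 = 14.8747
β = Cov / Var = 20.8264 / 14.8747 = 1.4001

1.400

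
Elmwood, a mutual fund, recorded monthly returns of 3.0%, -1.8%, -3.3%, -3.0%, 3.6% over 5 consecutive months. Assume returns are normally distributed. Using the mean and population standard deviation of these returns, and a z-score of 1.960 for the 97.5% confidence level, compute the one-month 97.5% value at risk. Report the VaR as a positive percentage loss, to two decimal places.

6.16

μ = (3 − 1.8 − 3.3 − 3 + 3.6) / 5 = -0.3000%
Σ(r − μ)² = (3 − (-0.3000))² + (-1.8 − (-0.3000))² + … = 44.6400
σ = √[44.6400 / 5] = 2.9880%
VaR = −(μ − z·σ) = −(-0.3000 − 1.960 × 2.9880) = −(-6.1565) = 6.1565%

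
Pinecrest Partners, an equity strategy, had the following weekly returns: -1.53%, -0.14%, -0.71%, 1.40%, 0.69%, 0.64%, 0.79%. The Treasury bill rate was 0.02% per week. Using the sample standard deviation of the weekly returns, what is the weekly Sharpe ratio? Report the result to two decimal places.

0.14

Mean return r̄ = 1.140 / 7 = 0.1629%
Sample σ = √[Σ(r − r̄)² / 6] = √[6.1487 / 6] = √1.0248 = 1.0123%
Sharpe = (r̄ − rf) / σ = (0.1629 − 0.02) / 1.0123 = 0.1429 / 1.0123 = 0.1412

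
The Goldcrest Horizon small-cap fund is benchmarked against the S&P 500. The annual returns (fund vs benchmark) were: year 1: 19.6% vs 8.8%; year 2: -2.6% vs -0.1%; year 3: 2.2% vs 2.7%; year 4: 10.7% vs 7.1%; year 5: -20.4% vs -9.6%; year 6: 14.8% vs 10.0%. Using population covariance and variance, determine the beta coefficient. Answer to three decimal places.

r̄p = 4.0500%,  r̄m = 3.1500%
Cov = Σ(rp − r̄p)(rm − r̄m) / 6 = 86.9908
Var(rm) = Σ(rm − r̄m)² / 6 = 44.6292
β = Cov / Var = 86.9908 / 44.6292 = 1.9492

1.949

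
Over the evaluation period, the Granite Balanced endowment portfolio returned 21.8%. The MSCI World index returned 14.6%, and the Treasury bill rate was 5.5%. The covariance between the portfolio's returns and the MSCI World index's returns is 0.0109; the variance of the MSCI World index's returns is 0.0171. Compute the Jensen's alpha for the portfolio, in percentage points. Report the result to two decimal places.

10.50

β = Cov / Var = 0.0109 / 0.0171 = 0.6374
E[R] = Rf + β(Rm − Rf) = 5.5% + 0.6374 × (14.6% − 5.5%) = 11.3003%
α = Rp − E[R] = 21.8% − 11.3003% = 10.4997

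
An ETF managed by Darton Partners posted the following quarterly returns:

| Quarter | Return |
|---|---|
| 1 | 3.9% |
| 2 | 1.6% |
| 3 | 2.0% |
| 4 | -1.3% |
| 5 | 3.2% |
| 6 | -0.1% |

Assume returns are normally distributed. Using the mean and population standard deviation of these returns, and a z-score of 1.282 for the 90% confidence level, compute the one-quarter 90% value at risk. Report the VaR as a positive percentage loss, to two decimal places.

0.75

μ = (3.9 + 1.6 + 2 − 1.3 + 3.2 − 0.1) / 6 = 1.5500%
Population σ = √[Σ(r − μ)² / 6] = √[19.2950 / 6] = √3.2158 = 1.7933%
VaR = −(μ − z·σ) = −(1.5500 − 1.282 × 1.7933) = −(-0.7490) = 0.7490%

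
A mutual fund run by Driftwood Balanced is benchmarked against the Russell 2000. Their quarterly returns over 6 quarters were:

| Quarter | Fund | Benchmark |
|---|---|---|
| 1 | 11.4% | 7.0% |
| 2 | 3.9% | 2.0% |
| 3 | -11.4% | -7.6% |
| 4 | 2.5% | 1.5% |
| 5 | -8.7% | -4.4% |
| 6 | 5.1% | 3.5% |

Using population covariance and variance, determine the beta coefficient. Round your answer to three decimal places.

r̄p = 0.4667%,  r̄m = 0.3333%
Cov = Σ(rp − r̄p)(rm − r̄m) / 6 = 38.8644
Var(rm) = Σ(rm − r̄m)² / 6 = 23.9922
β = Cov / Var = 38.8644 / 23.9922 = 1.6199

1.620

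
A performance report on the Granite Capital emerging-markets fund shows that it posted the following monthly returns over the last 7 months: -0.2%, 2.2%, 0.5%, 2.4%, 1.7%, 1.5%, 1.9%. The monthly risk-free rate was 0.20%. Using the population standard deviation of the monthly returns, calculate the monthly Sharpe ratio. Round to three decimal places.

1.405

Mean return r̄ = 10.00 / 7 = 1.4286%
Population std dev = √[5.3543 / 7] = 0.8746%
Sharpe = (r̄ − rf) / σ = (1.4286 − 0.2) / 0.8746 = 1.2286 / 0.8746 = 1.4048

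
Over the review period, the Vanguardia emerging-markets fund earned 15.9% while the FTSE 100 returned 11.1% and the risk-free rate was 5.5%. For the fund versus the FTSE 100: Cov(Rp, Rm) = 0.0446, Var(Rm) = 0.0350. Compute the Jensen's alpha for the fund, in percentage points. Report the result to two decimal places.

3.26

β = Cov / Var = 0.0446 / 0.0350 = 1.2743
E[R] = Rf + β(Rm − Rf) = 5.5% + 1.2743 × (11.1% − 5.5%) = 12.6361%
α = Rp − E[R] = 15.9% − 12.6361% = 3.2639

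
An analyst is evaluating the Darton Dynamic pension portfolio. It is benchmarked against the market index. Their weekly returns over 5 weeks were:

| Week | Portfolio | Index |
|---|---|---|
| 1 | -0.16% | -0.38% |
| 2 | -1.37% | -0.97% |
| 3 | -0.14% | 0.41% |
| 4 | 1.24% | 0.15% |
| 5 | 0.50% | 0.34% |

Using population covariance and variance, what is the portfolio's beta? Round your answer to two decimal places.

1.25

r̄p = 0.0140%,  r̄m = -0.0900%
Cov = Σ(rp − r̄p)(rm − r̄m) / 5 = 0.3389
Var(rm) = Σ(rm − r̄m)² / 5 = 0.2702
β = Cov / Var = 0.3389 / 0.2702 = 1.2543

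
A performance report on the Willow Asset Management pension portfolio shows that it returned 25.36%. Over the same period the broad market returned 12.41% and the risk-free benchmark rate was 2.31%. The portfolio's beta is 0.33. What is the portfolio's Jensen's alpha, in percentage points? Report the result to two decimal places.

19.72

CAPM expected return = Rf + β(Rm − Rf) = 2.31% + 0.33 × (12.41% − 2.31%) = 2.31 + 0.33 × 10.10 = 5.6430%
Jensen's α = Rp − E[R] = 25.36% − 5.6430% = 19.7170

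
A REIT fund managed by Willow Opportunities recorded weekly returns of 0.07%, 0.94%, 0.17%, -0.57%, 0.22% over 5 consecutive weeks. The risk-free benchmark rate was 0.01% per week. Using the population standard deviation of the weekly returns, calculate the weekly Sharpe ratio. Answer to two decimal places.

r̄ = (0.07 + 0.94 + 0.17 − 0.57 + 0.22) / 5 = 0.1660%
Population σ = √[Σ(r − r̄)² / 5] = √[1.1529 / 5] = √0.2306 = 0.4802%
Sharpe = (r̄ − rf) / σ = (0.1660 − 0.01) / 0.4802 = 0.1560 / 0.4802 = 0.3249

0.32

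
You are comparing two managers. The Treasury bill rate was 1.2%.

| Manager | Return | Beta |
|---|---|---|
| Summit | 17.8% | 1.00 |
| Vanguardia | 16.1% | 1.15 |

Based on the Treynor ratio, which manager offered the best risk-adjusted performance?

Summit: Treynor = (17.8% − 1.2%) / 1.00 = 16.600
Vanguardia: Treynor = (16.1% − 1.2%) / 1.15 = 12.957
Highest: Summit (16.600).

Summit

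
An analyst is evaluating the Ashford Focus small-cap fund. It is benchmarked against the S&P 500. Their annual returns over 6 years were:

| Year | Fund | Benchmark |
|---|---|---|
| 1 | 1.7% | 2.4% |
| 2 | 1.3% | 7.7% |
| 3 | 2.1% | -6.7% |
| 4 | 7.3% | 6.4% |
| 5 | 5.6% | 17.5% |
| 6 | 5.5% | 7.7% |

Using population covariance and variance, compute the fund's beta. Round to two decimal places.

r̄p = 3.9167%,  r̄m = 5.8333%
Cov = Σ(rp − r̄p)(rm − r̄m) / 6 = 8.3344
Var(rm) = Σ(rm − r̄m)² / 6 = 52.0456
β = Cov / Var = 8.3344 / 52.0456 = 0.1601

0.16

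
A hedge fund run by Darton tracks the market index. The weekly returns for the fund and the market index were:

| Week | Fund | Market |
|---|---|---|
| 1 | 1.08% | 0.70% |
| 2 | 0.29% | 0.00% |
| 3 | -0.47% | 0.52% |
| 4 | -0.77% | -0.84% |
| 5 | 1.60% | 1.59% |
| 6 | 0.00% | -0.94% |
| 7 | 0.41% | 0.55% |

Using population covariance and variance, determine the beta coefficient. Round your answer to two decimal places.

r̄p = 0.3057%,  r̄m = 0.2257%
Cov = Σ(rp − r̄p)(rm − r̄m) / 7 = 0.4921
Var(rm) = Σ(rm − r̄m)² / 7 = 0.6891
β = Cov / Var = 0.4921 / 0.6891 = 0.7141

0.71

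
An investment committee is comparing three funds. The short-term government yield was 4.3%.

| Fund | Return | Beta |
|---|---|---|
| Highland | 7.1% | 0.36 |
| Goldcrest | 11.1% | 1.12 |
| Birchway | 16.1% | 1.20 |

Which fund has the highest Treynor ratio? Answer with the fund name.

Highland: Treynor = (7.1% − 4.3%) / 0.36 = 7.778
Goldcrest: Treynor = (11.1% − 4.3%) / 1.12 = 6.071
Birchway: Treynor = (16.1% − 4.3%) / 1.20 = 9.833
Highest: Birchway (9.833).

Birchway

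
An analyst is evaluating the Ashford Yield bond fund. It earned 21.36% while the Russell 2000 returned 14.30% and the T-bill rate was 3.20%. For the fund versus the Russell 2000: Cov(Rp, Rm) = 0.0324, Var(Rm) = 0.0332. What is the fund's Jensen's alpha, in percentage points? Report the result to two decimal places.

β = Cov / Var = 0.0324 / 0.0332 = 0.9759
E[R] = Rf + β(Rm − Rf) = 3.20% + 0.9759 × (14.30% − 3.20%) = 14.0325%
α = Rp − E[R] = 21.36% − 14.0325% = 7.3275

7.33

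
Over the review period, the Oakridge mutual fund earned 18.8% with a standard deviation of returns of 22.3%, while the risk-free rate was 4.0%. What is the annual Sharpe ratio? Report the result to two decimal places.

0.66

Sharpe = (Rp − Rf) / σp = (18.8% − 4.0%) / 22.3% = 14.80% / 22.3% = 0.6637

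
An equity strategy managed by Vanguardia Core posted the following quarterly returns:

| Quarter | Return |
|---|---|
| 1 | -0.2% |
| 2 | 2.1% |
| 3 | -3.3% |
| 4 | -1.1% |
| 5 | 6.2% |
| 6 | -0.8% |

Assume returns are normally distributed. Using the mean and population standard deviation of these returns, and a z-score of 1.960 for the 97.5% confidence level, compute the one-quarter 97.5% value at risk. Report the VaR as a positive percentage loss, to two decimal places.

Mean return r̄ = 2.90 / 6 = 0.4833%
Σ(r − r̄)² = (-0.2 − 0.4833)² + (2.1 − 0.4833)² + (-3.3 − 0.4833)² + … = 54.2283
population σ = √(54.2283 / 6) = √9.0381 = 3.0063%
VaR = −(r̄ − z·σ) = −(0.4833 − 1.960 × 3.0063) = −(-5.4090) = 5.4090%

5.41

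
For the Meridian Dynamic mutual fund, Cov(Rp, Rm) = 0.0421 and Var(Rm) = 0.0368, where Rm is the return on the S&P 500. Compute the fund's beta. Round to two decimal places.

β = Cov(Rp, Rm) / Var(Rm) = 0.0421 / 0.0368 = 1.1440

1.14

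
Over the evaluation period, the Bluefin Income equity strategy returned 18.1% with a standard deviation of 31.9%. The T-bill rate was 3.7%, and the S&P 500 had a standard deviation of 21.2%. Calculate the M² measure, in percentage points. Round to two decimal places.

Sharpe = (Rp − Rf) / σp = (18.1% − 3.7%) / 31.9% = 0.4514
M² = Rf + Sharpe × σm = 3.7% + 0.4514 × 21.2% = 13.2697%

13.27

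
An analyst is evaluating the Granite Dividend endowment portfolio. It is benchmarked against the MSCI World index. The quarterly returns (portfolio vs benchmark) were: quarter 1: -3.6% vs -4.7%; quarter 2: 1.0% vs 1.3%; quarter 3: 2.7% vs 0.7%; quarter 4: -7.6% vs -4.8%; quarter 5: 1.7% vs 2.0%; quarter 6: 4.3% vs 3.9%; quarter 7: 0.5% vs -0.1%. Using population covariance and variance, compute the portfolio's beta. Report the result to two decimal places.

r̄p = -0.1429%,  r̄m = -0.2429%
Cov = Σ(rp − r̄p)(rm − r̄m) / 7 = 10.9239
Var(rm) = Σ(rm − r̄m)² / 7 = 9.4453
β = Cov / Var = 10.9239 / 9.4453 = 1.1565

1.16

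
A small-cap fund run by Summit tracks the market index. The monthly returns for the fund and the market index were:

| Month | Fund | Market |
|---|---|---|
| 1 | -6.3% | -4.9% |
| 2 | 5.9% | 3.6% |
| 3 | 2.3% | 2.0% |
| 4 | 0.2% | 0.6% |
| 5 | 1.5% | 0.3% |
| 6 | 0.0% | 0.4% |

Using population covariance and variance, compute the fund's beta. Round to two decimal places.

1.37

r̄p = 0.6000%,  r̄m = 0.3333%
Cov = Σ(rp − r̄p)(rm − r̄m) / 6 = 9.3467
Var(rm) = Σ(rm − r̄m)² / 6 = 6.8189
β = Cov / Var = 9.3467 / 6.8189 = 1.3707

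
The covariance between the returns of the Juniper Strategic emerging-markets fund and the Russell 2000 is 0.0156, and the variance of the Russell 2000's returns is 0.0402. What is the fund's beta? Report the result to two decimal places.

0.39

β = Cov(Rp, Rm) / Var(Rm) = 0.0156 / 0.0402 = 0.3881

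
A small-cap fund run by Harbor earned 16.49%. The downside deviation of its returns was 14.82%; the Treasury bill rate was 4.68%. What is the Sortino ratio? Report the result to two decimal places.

Sortino = (Rp − Rf) / σd = (16.49% − 4.68%) / 14.82% = 11.81% / 14.82% = 0.7969

0.80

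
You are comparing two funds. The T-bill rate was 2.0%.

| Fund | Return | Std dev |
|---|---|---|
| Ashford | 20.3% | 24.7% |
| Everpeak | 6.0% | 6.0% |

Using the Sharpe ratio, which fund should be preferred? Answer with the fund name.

Ashford: Sharpe ratio = (20.3% − 2.0%) / 24.7% = 0.741
Everpeak: Sharpe ratio = (6.0% − 2.0%) / 6.0% = 0.667
Highest: Ashford (0.741).

Ashford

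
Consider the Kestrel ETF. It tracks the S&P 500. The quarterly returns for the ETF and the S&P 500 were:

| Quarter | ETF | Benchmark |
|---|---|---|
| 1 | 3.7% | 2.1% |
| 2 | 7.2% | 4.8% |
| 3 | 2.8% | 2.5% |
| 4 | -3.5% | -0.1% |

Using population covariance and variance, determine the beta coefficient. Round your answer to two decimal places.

2.15

r̄p = 2.5500%,  r̄m = 2.3250%
Cov = Σ(rp − r̄p)(rm − r̄m) / 4 = 6.4913
Var(rm) = Σ(rm − r̄m)² / 4 = 3.0219
β = Cov / Var = 6.4913 / 3.0219 = 2.1481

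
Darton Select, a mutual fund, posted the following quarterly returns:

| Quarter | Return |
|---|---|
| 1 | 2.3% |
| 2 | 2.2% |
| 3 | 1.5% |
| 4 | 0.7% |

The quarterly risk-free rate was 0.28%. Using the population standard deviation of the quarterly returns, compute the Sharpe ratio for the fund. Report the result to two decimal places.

2.17

μ = (2.3 + 2.2 + 1.5 + 0.7) / 4 = 1.6750%
Σ(r − μ)² = (2.3 − 1.6750)² + (2.2 − 1.6750)² + (1.5 − 1.6750)² + … = 1.6475
σ = √[1.6475 / 4] = 0.6418%
Sharpe = (μ − rf) / σ = (1.6750 − 0.28) / 0.6418 = 1.3950 / 0.6418 = 2.1736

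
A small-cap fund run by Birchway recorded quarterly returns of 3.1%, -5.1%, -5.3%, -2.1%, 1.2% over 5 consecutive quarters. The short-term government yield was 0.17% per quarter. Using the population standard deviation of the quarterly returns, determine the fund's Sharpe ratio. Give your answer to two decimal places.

r̄ = (3.1 − 5.1 − 5.3 − 2.1 + 1.2) / 5 = -1.6400%
Σ(r − r̄)² = (3.1 − (-1.6400))² + (-5.1 − (-1.6400))² + (-5.3 − (-1.6400))² + … = 56.1120
σ = √[56.1120 / 5] = 3.3500%
Sharpe = (r̄ − rf) / σ = (-1.6400 − 0.17) / 3.3500 = -1.8100 / 3.3500 = -0.5403

-0.54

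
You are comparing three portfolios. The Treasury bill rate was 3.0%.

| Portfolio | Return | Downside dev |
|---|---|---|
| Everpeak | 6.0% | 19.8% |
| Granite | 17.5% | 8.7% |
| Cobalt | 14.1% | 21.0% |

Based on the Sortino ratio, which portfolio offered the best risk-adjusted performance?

Everpeak: Sortino ratio = (6.0% − 3.0%) / 19.8% = 0.152
Granite: Sortino ratio = (17.5% − 3.0%) / 8.7% = 1.667
Cobalt: Sortino ratio = (14.1% − 3.0%) / 21.0% = 0.529
Highest: Granite (1.667).

Granite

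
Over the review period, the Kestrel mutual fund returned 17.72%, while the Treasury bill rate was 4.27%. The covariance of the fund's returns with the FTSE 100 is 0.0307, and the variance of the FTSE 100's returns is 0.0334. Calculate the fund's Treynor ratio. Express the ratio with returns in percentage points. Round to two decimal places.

β = Cov / Var = 0.0307 / 0.0334 = 0.9192
Treynor = (Rp − Rf) / β = (17.72% − 4.27%) / 0.9192 = 13.45 / 0.9192 = 14.6323

14.63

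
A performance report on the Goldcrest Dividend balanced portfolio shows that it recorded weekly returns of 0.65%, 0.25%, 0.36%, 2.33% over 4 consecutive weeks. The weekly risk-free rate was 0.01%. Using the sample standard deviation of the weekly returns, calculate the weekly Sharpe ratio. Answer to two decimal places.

0.92

μ = (0.65 + 0.25 + 0.36 + 2.33) / 4 = 3.590 / 4 = 0.8975%
Sample σ = √[Σ(r − μ)² / 3] = √[2.8215 / 3] = √0.9405 = 0.9698%
Sharpe = (μ − rf) / σ = (0.8975 − 0.01) / 0.9698 = 0.8875 / 0.9698 = 0.9151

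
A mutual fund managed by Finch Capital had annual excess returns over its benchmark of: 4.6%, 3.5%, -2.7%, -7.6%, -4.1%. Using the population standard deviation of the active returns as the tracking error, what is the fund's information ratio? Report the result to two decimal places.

-0.27

Mean return μ = -6.30 / 5 = -1.2600%
Population σ = √[Σ(r − μ)² / 5] = √[107.3320 / 5] = √21.4664 = 4.6332%
IR = μ / tracking error = -1.2600 / 4.6332 = -0.2720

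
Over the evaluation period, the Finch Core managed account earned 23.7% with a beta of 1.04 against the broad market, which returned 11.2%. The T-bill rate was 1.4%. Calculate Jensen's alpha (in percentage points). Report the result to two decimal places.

12.11

CAPM expected return = Rf + β(Rm − Rf) = 1.4% + 1.04 × (11.2% − 1.4%) = 1.4 + 1.04 × 9.80 = 11.5920%
Jensen's α = Rp − E[R] = 23.7% − 11.5920% = 12.1080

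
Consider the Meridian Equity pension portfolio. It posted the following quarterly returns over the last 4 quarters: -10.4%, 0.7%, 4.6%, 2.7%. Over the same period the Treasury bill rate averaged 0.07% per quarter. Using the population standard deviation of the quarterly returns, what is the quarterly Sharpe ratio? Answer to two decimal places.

-0.12

μ = (-10.4 + 0.7 + 4.6 + 2.7) / 4 = -0.6000%
Σ(r − μ)² = (-10.4 − (-0.6000))² + (0.7 − (-0.6000))² + … = 135.6600
σ = √[135.6600 / 4] = 5.8237%
Sharpe = (μ − rf) / σ = (-0.6000 − 0.07) / 5.8237 = -0.6700 / 5.8237 = -0.1150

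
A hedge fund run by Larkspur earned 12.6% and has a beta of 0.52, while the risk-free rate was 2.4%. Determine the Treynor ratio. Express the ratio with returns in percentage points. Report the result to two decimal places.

Treynor = (Rp − Rf) / β = (12.6% − 2.4%) / 0.52 = 10.20 / 0.52 = 19.6154

19.62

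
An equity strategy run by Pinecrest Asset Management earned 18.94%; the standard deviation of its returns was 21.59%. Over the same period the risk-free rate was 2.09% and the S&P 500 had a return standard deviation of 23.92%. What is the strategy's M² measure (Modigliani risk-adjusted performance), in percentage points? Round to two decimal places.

Sharpe = (Rp − Rf) / σp = (18.94% − 2.09%) / 21.59% = 0.7805
M² = Rf + Sharpe × σm = 2.09% + 0.7805 × 23.92% = 20.7596%

20.76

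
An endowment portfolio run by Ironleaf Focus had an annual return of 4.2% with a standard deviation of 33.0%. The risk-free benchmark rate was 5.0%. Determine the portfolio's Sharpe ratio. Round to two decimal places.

Sharpe = (Rp − Rf) / σp = (4.2% − 5.0%) / 33.0% = -0.80% / 33.0% = -0.0242

-0.02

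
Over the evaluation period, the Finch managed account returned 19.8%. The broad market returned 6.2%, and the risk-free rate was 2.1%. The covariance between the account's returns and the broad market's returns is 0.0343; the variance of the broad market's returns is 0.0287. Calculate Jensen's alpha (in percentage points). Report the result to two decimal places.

12.80

β = Cov / Var = 0.0343 / 0.0287 = 1.1951
E[R] = Rf + β(Rm − Rf) = 2.1% + 1.1951 × (6.2% − 2.1%) = 6.9999%
α = Rp − E[R] = 19.8% − 6.9999% = 12.8001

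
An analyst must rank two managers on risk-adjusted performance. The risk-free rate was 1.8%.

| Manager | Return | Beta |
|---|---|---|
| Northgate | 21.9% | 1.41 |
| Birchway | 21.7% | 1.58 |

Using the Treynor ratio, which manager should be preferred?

Northgate

Northgate: Treynor = (21.9% − 1.8%) / 1.41 = 14.255
Birchway: Treynor = (21.7% − 1.8%) / 1.58 = 12.595
Highest: Northgate (14.255).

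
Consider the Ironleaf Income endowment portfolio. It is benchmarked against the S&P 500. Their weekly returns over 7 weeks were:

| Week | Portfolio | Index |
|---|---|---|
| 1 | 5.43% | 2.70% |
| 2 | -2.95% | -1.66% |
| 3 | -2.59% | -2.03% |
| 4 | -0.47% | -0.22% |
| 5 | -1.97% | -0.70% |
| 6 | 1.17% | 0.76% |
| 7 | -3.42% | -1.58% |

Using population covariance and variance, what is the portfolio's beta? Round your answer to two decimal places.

1.84

r̄p = -0.6857%,  r̄m = -0.3900%
Cov = Σ(rp − r̄p)(rm − r̄m) / 7 = 4.3884
Var(rm) = Σ(rm − r̄m)² / 7 = 2.3877
β = Cov / Var = 4.3884 / 2.3877 = 1.8379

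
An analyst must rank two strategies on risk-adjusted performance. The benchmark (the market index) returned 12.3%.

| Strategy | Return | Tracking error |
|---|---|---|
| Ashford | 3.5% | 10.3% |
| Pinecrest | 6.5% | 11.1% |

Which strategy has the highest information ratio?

Ashford: IR = (3.5% − 12.3%) / 10.3% = -0.854
Pinecrest: IR = (6.5% − 12.3%) / 11.1% = -0.523
Highest: Pinecrest (-0.523).

Pinecrest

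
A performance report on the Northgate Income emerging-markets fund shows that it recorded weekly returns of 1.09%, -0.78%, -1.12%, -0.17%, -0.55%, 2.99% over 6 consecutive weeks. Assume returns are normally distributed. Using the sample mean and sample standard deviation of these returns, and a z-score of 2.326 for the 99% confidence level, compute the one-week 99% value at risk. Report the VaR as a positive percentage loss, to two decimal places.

3.36

r̄ = (1.09 − 0.78 − 1.12 − 0.17 − 0.55 + 2.99) / 6 = 1.460 / 6 = 0.2433%
Σ(r − r̄)² = (1.09 − 0.2433)² + (-0.78 − 0.2433)² + … = 11.9671
σ = √[11.9671 / 5] = 1.5471%
VaR = −(r̄ − z·σ) = −(0.2433 − 2.326 × 1.5471) = −(-3.3553) = 3.3553%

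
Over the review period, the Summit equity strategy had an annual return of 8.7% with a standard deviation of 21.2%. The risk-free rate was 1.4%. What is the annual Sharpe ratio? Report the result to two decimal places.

0.34

Sharpe = (Rp − Rf) / σp = (8.7% − 1.4%) / 21.2% = 7.30% / 21.2% = 0.3443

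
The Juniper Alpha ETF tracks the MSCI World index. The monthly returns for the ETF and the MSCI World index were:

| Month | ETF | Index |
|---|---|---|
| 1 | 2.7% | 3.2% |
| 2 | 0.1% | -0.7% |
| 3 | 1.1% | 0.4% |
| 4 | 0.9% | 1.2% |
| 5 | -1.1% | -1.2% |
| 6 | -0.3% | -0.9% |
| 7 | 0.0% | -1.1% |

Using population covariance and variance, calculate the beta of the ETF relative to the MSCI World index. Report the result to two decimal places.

r̄p = 0.4857%,  r̄m = 0.1286%
Cov = Σ(rp − r̄p)(rm − r̄m) / 7 = 1.6061
Var(rm) = Σ(rm − r̄m)² / 7 = 2.2392
β = Cov / Var = 1.6061 / 2.2392 = 0.7173

0.72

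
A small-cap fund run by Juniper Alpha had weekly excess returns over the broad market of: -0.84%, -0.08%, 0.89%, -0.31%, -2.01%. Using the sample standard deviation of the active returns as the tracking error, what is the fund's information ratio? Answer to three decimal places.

-0.441

Mean return r̄ = -2.350 / 5 = -0.4700%
Sample std dev = √[4.5358 / 4] = 1.0649%
IR = r̄ / tracking error = -0.4700 / 1.0649 = -0.4414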